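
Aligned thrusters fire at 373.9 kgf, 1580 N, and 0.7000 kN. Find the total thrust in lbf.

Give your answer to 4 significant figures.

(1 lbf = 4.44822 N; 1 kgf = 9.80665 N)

1337 lbf

373.9 kgf × 9.80665 → 3666.71 N
1580 N (already N)
0.7000 kN × 1000 → 700 N
Sum: 3666.71 + 1580 + 700 = 5946.71 N
In lbf: 5946.71 / 4.44822 = 1336.87 lbf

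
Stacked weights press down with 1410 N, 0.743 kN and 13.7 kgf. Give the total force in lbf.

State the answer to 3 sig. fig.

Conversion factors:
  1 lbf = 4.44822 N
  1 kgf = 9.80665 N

1410 N (already N)
0.743 kN × 1000 = 743 N
13.7 kgf × 9.80665 = 134.351 N
Sum: 1410 + 743 + 134.351 = 2287.35 N
In lbf: 2287.35 / 4.44822 = 514.217 lbf

514 lbf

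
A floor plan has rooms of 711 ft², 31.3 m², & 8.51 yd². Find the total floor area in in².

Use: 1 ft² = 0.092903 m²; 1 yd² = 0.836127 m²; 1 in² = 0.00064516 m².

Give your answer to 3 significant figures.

711 ft² × 0.092903 = 66.054 m²
31.3 m² (already m²)
8.51 yd² × 0.836127 = 7.11544 m²
Combined: 66.054 + 31.3 + 7.11544 = 104.469 m²
In in²: 104.469 / 0.00064516 = 161927 in²

1.62×10⁵ in²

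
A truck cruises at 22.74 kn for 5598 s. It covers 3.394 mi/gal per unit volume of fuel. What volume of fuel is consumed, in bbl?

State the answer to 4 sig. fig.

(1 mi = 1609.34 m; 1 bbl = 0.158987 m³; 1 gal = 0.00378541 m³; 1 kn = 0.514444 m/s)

22.74 kn → 11.6985 m/s
d = v × t = 11.6985 × 5598 = 65488.2 m
3.394 mi/gal → 1.44293×10⁶ m/m³
V = d / (distance per unit fuel) = 65488.2 / 1.44293×10⁶ = 0.0453856 m³
In bbl: 0.0453856 / 0.158987 = 0.285467 bbl

0.2855 bbl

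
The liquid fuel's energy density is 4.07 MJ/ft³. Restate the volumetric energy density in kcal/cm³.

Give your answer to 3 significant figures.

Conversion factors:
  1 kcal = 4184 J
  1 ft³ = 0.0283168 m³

4.07 MJ/ft³ × 1000000 J/MJ ÷ 0.0283168 m³/ft³ = 1.43731×10⁸ J/m³
1.43731×10⁸ J/m³ ÷ 4184 J/kcal × 10⁻⁶ m³/cm³ = 0.0343525 kcal/cm³

0.0344 kcal/cm³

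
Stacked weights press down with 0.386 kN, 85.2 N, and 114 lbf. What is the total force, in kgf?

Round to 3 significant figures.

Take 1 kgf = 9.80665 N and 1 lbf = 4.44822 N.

0.386 kN × 1000 → 386 N
85.2 N (already N)
114 lbf × 4.44822 → 507.097 N
Total: 386 + 85.2 + 507.097 = 978.297 N
In kgf: 978.297 / 9.80665 = 99.7585 kgf

99.8 kgf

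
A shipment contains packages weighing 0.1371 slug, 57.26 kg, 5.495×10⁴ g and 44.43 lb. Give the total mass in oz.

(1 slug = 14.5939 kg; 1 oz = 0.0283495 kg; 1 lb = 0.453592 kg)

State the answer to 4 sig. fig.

4740 oz

0.1371 slug × 14.5939 → 2.00082 kg
57.26 kg (already kg)
5.495×10⁴ g × 0.001 → 54.95 kg
44.43 lb × 0.453592 → 20.1531 kg
Sum: 2.00082 + 57.26 + 54.95 + 20.1531 = 134.364 kg
In oz: 134.364 / 0.0283495 = 4739.55 oz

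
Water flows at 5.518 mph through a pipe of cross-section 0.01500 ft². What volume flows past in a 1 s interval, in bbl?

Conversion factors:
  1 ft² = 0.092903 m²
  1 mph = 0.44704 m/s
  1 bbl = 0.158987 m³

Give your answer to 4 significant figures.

5.518 mph × 0.44704 → 2.46677 m/s
0.01500 ft² × 0.092903 → 0.00139354 m²
V = v × A × t = 2.46677 m/s × 0.00139354 m² × 1 s = 0.00343754 m³
0.00343754 m³ ÷ (0.158987 m³/bbl) = 0.0216215 bbl

0.02162 bbl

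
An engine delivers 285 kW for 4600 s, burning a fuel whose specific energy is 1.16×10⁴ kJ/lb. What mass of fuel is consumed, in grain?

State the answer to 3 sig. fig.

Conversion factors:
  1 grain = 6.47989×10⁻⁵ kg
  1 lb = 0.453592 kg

285 kW → 285000 W
E = P × t = 285000 × 4600 = 1.311×10⁹ J
1.16×10⁴ kJ/lb → 2.55736×10⁷ J/kg
m = E / e_s = 1.311×10⁹ / 2.55736×10⁷ = 51.2638 kg
In grain: 51.2638 / 6.47989×10⁻⁵ = 791121 grain

7.91×10⁵ grain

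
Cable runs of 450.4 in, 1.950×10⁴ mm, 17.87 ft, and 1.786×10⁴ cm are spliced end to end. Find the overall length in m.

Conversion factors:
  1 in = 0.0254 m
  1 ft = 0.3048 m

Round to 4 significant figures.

450.4 in × 0.0254 = 11.4402 m
1.950×10⁴ mm × 0.001 = 19.5 m
17.87 ft × 0.3048 = 5.44678 m
1.786×10⁴ cm × 0.01 = 178.6 m
Total: 11.4402 + 19.5 + 5.44678 + 178.6 = 214.987 m

215.0 m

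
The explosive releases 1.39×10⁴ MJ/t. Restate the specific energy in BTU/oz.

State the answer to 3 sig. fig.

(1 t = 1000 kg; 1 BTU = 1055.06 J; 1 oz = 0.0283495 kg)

1.39×10⁴ MJ/t × 1000000 J/MJ ÷ 1000 kg/t = 1.39×10⁷ J/kg
1.39×10⁷ J/kg ÷ 1055.06 J/BTU × 0.0283495 kg/oz = 373.493 BTU/oz

373 BTU/oz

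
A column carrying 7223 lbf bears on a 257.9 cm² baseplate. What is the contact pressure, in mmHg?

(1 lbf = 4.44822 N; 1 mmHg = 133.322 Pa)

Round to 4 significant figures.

9344 mmHg

7223 lbf × 4.44822 → 32129.5 N
257.9 cm² × 0.0001 → 0.02579 m²
P = F / A = 32129.5 N / 0.02579 m² = 1.24581×10⁶ Pa
1.24581×10⁶ Pa ÷ (133.322 Pa/mmHg) = 9344.37 mmHg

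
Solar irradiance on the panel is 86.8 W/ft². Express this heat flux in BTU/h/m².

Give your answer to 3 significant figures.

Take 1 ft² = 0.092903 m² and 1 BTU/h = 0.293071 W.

86.8 W/ft² ÷ 0.092903 m²/ft² = 934.308 W/m²
934.308 W/m² ÷ 0.293071 W/BTU/h = 3187.99 BTU/h/m²

3190 BTU/h/m²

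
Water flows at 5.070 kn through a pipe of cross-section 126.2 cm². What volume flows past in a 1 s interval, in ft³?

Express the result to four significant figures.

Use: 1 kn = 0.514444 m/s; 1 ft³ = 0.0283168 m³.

5.070 kn × 0.514444 → 2.60823 m/s
126.2 cm² × 0.0001 → 0.01262 m²
V = v × A × t = 2.60823 m/s × 0.01262 m² × 1 s = 0.0329159 m³
0.0329159 m³ ÷ (0.0283168 m³/ft³) = 1.16242 ft³

1.162 ft³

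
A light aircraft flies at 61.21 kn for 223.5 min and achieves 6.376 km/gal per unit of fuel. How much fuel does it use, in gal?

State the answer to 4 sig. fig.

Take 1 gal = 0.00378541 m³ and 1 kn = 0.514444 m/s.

61.21 kn → 31.4891 m/s
223.5 min → 13410 s
d = v × t = 31.4891 × 13410 = 422269 m
6.376 km/gal → 1.68436×10⁶ m/m³
V = d / (distance per unit fuel) = 422269 / 1.68436×10⁶ = 0.2507 m³
In gal: 0.2507 / 0.00378541 = 66.228 gal

66.23 gal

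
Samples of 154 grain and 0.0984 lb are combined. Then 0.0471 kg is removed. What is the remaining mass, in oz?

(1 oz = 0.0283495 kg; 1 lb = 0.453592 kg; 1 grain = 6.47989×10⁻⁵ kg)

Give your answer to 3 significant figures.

154 grain × 6.47989×10⁻⁵ = 0.00997903 kg
0.0984 lb × 0.453592 = 0.0446335 kg
0.0471 kg (already kg)
Net: 0.00997903 + 0.0446335 − 0.0471 = 0.00751253 kg
In oz: 0.00751253 / 0.0283495 = 0.264997 oz

0.265 oz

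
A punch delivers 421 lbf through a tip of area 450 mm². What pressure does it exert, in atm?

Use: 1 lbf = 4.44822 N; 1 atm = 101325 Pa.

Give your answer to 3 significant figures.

41.1 atm

421 lbf × 4.44822 → 1872.7 N
450 mm² × 10⁻⁶ → 4.5×10⁻⁴ m²
P = F / A = 1872.7 N / 4.5×10⁻⁴ m² = 4.16156×10⁶ Pa
4.16156×10⁶ Pa ÷ (101325 Pa/atm) = 41.0714 atm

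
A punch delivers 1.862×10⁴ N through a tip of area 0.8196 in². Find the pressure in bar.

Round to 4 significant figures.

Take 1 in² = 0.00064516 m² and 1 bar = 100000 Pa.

0.8196 in² × 0.00064516 → 5.28773×10⁻⁴ m²
P = F / A = 18620 N / 5.28773×10⁻⁴ m² = 3.52136×10⁷ Pa
3.52136×10⁷ Pa ÷ (100000 Pa/bar) = 352.136 bar

352.1 bar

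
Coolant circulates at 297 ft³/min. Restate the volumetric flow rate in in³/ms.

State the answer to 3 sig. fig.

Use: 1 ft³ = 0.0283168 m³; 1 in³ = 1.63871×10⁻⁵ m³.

297 ft³/min × 0.0283168 m³/ft³ ÷ 60 s/min = 0.140168 m³/s
0.140168 m³/s ÷ 1.63871×10⁻⁵ m³/in³ × 0.001 s/ms = 8.55356 in³/ms

8.55 in³/ms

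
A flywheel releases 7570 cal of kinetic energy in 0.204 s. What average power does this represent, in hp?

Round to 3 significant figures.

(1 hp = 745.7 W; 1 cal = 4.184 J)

208 hp

7570 cal × 4.184 → 31672.9 J
P = E / t = 31672.9 J / 0.204 s = 155259 W
155259 W ÷ (745.7 W/hp) = 208.206 hp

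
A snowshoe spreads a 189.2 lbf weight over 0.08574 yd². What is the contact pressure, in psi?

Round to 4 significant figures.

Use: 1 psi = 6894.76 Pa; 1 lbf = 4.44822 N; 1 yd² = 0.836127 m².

1.703 psi

189.2 lbf × 4.44822 → 841.603 N
0.08574 yd² × 0.836127 → 0.0716895 m²
P = F / A = 841.603 N / 0.0716895 m² = 11739.6 Pa
11739.6 Pa ÷ (6894.76 Pa/psi) = 1.70268 psi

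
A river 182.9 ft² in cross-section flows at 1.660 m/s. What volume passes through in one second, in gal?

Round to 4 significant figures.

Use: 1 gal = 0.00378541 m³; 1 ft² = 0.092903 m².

182.9 ft² × 0.092903 → 16.992 m²
V = v × A × t = 1.66 m/s × 16.992 m² × 1 s = 28.2067 m³
28.2067 m³ ÷ (0.00378541 m³/gal) = 7451.43 gal

7451 gal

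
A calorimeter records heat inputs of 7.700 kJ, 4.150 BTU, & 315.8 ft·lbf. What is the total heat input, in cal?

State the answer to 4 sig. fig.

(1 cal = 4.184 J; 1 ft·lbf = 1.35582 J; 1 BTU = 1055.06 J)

7.700 kJ × 1000 → 7700 J
4.150 BTU × 1055.06 → 4378.5 J
315.8 ft·lbf × 1.35582 → 428.168 J
Sum: 7700 + 4378.5 + 428.168 = 12506.7 J
In cal: 12506.7 / 4.184 = 2989.17 cal

2989 cal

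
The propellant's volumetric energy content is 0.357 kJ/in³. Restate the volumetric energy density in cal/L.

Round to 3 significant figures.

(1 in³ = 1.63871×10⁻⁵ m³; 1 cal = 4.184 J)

0.357 kJ/in³ × 1000 J/kJ ÷ 1.63871×10⁻⁵ m³/in³ = 2.17854×10⁷ J/m³
2.17854×10⁷ J/m³ ÷ 4.184 J/cal × 0.001 m³/L = 5206.84 cal/L

5210 cal/L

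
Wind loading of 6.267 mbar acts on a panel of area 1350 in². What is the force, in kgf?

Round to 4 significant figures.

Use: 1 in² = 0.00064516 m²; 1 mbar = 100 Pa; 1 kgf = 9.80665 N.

6.267 mbar × 100 = 626.7 Pa
1350 in² × 0.00064516 = 0.870966 m²
F = P × A = 626.7 Pa × 0.870966 m² = 545.834 N
545.834 N ÷ (9.80665 N/kgf) = 55.6596 kgf

55.66 kgf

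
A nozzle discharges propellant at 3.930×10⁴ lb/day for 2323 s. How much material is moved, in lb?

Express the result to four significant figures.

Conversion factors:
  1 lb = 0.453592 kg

3.930×10⁴ lb/day → 0.206321 kg/s
m = ṁ × t = 0.206321 × 2323 = 479.284 kg
In lb: 479.284 / 0.453592 = 1056.64 lb

1057 lb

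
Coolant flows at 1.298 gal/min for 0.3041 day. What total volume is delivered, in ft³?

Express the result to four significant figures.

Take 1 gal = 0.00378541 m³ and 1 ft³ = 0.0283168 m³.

1.298 gal/min → 8.1891×10⁻⁵ m³/s
0.3041 day → 26274.2 s
V = Q × t = 8.1891×10⁻⁵ × 26274.2 = 2.15162 m³
In ft³: 2.15162 / 0.0283168 = 75.9839 ft³

75.98 ft³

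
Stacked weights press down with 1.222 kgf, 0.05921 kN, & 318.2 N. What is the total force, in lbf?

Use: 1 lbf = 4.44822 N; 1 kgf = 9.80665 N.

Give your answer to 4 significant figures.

1.222 kgf × 9.80665 = 11.9837 N
0.05921 kN × 1000 = 59.21 N
318.2 N (already N)
Combined: 11.9837 + 59.21 + 318.2 = 389.394 N
In lbf: 389.394 / 4.44822 = 87.5393 lbf

87.54 lbf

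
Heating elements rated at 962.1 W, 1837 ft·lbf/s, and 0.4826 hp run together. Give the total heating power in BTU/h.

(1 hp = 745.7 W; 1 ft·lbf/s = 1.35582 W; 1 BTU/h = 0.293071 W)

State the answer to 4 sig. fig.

1.301×10⁴ BTU/h

962.1 W (already W)
1837 ft·lbf/s × 1.35582 = 2490.64 W
0.4826 hp × 745.7 = 359.875 W
Sum: 962.1 + 2490.64 + 359.875 = 3812.62 W
In BTU/h: 3812.62 / 0.293071 = 13009.2 BTU/h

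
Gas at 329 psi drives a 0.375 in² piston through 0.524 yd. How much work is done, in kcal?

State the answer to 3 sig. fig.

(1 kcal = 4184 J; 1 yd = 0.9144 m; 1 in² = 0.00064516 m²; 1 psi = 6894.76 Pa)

329 psi → 2.26838×10⁶ Pa
0.375 in² → 2.41935×10⁻⁴ m²
F = P × A = 2.26838×10⁶ × 2.41935×10⁻⁴ = 548.801 N
0.524 yd → 0.479146 m
W = F × d = 548.801 × 0.479146 = 262.956 J
In kcal: 262.956 / 4184 = 0.062848 kcal

0.0628 kcal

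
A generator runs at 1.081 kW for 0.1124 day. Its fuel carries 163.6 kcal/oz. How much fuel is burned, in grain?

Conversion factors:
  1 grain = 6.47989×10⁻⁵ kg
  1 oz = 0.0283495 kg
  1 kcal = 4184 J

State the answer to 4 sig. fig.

1.081 kW → 1081 W
0.1124 day → 9711.36 s
E = P × t = 1081 × 9711.36 = 1.0498×10⁷ J
163.6 kcal/oz → 2.41451×10⁷ J/kg
m = E / e_s = 1.0498×10⁷ / 2.41451×10⁷ = 0.434788 kg
In grain: 0.434788 / 6.47989×10⁻⁵ = 6709.81 grain

6710 grain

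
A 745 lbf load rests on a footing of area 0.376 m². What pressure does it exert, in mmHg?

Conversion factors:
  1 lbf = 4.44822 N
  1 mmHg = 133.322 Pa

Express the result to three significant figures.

66.1 mmHg

745 lbf × 4.44822 = 3313.92 N
P = F / A = 3313.92 N / 0.376 m² = 8813.62 Pa
8813.62 Pa ÷ (133.322 Pa/mmHg) = 66.1078 mmHg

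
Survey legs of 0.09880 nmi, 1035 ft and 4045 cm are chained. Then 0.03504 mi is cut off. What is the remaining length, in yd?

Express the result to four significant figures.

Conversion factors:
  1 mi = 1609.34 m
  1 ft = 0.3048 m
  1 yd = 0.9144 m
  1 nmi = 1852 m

0.09880 nmi × 1852 = 182.978 m
1035 ft × 0.3048 = 315.468 m
4045 cm × 0.01 = 40.45 m
0.03504 mi × 1609.34 = 56.3913 m
Sum: 182.978 + 315.468 + 40.45 − 56.3913 = 482.505 m
In yd: 482.505 / 0.9144 = 527.674 yd

527.7 yd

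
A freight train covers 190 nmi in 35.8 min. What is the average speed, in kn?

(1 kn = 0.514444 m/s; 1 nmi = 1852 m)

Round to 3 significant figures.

318 kn

190 nmi × 1852 → 351880 m
35.8 min × 60 → 2148 s
v = d / t = 351880 m / 2148 s = 163.818 m/s
163.818 m/s ÷ (0.514444 m/s/kn) = 318.437 kn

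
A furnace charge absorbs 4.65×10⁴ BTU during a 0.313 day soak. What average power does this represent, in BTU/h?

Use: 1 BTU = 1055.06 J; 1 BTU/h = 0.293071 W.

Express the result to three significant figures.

4.65×10⁴ BTU × 1055.06 → 4.90603×10⁷ J
0.313 day × 86400 → 27043.2 s
P = E / t = 4.90603×10⁷ J / 27043.2 s = 1814.15 W
1814.15 W ÷ (0.293071 W/BTU/h) = 6190.14 BTU/h

6190 BTU/h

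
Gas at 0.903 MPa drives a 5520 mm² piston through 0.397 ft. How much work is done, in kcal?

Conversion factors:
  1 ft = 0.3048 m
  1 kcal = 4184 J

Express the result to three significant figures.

0.903 MPa → 903000 Pa
5520 mm² → 0.00552 m²
F = P × A = 903000 × 0.00552 = 4984.56 N
0.397 ft → 0.121006 m
W = F × d = 4984.56 × 0.121006 = 603.162 J
In kcal: 603.162 / 4184 = 0.144159 kcal

0.144 kcal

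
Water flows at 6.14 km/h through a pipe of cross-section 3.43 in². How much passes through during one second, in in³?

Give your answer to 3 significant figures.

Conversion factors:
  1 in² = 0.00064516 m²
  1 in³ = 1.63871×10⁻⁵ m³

6.14 km/h × (1/3.6) → 1.70556 m/s
3.43 in² × 0.00064516 → 0.0022129 m²
V = v × A × t = 1.70556 m/s × 0.0022129 m² × 1 s = 0.00377423 m³
0.00377423 m³ ÷ (1.63871×10⁻⁵ m³/in³) = 230.317 in³

230 in³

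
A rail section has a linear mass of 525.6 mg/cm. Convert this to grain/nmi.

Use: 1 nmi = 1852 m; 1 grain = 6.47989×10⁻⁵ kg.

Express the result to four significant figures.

1.502×10⁶ grain/nmi

525.6 mg/cm × 10⁻⁶ kg/mg ÷ 0.01 m/cm = 0.05256 kg/m
0.05256 kg/m ÷ 6.47989×10⁻⁵ kg/grain × 1852 m/nmi = 1.5022×10⁶ grain/nmi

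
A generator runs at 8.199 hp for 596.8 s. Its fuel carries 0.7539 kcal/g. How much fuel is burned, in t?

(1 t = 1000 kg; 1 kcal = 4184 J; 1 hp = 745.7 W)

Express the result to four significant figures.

8.199 hp → 6113.99 W
E = P × t = 6113.99 × 596.8 = 3.64883×10⁶ J
0.7539 kcal/g → 3.15432×10⁶ J/kg
m = E / e_s = 3.64883×10⁶ / 3.15432×10⁶ = 1.15677 kg
In t: 1.15677 / 1000 = 0.00115677 t

0.001157 t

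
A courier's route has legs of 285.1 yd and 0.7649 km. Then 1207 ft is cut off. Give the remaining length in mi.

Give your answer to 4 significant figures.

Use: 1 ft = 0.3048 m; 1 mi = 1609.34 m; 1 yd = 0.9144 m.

0.4087 mi

285.1 yd × 0.9144 = 260.695 m
0.7649 km × 1000 = 764.9 m
1207 ft × 0.3048 = 367.894 m
Result: 260.695 + 764.9 − 367.894 = 657.701 m
In mi: 657.701 / 1609.34 = 0.408677 mi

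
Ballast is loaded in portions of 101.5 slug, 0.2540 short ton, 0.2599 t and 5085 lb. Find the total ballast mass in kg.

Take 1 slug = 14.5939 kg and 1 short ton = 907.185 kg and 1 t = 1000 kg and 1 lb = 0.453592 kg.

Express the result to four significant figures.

101.5 slug × 14.5939 = 1481.28 kg
0.2540 short ton × 907.185 = 230.425 kg
0.2599 t × 1000 = 259.9 kg
5085 lb × 0.453592 = 2306.52 kg
Total: 1481.28 + 230.425 + 259.9 + 2306.52 = 4278.12 kg

4278 kg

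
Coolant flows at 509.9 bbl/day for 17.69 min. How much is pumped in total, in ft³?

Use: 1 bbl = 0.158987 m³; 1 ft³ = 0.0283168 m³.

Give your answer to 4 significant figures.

509.9 bbl/day → 9.38281×10⁻⁴ m³/s
17.69 min → 1061.4 s
V = Q × t = 9.38281×10⁻⁴ × 1061.4 = 0.995891 m³
In ft³: 0.995891 / 0.0283168 = 35.1696 ft³

35.17 ft³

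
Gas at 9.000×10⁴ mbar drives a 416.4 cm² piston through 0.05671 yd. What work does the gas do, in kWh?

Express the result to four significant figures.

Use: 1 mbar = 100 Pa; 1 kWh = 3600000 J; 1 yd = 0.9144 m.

0.005398 kWh

9.000×10⁴ mbar → 9×10⁶ Pa
416.4 cm² → 0.04164 m²
F = P × A = 9×10⁶ × 0.04164 = 374760 N
0.05671 yd → 0.0518556 m
W = F × d = 374760 × 0.0518556 = 19433.4 J
In kWh: 19433.4 / 3600000 = 0.00539817 kWh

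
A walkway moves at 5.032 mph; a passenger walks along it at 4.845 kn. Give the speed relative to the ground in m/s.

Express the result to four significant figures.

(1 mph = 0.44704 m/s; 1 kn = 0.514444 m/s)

5.032 mph × 0.44704 = 2.24951 m/s
4.845 kn × 0.514444 = 2.49248 m/s
Sum: 2.24951 + 2.49248 = 4.74199 m/s

4.742 m/s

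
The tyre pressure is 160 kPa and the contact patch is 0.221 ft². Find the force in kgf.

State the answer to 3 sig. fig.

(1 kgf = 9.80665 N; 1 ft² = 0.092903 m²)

160 kPa × 1000 → 160000 Pa
0.221 ft² × 0.092903 → 0.0205316 m²
F = P × A = 160000 Pa × 0.0205316 m² = 3285.06 N
3285.06 N ÷ (9.80665 N/kgf) = 334.983 kgf

335 kgf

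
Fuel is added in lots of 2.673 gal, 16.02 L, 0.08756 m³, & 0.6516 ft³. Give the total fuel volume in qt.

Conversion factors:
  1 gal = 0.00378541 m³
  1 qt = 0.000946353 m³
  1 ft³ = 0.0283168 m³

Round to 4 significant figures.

2.673 gal × 0.00378541 = 0.0101184 m³
16.02 L × 0.001 = 0.01602 m³
0.08756 m³ (already m³)
0.6516 ft³ × 0.0283168 = 0.0184512 m³
Sum: 0.0101184 + 0.01602 + 0.08756 + 0.0184512 = 0.13215 m³
In qt: 0.13215 / 0.000946353 = 139.641 qt

139.6 qt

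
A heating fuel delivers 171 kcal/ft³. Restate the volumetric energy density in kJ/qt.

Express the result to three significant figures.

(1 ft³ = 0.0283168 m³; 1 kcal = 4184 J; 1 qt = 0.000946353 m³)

171 kcal/ft³ × 4184 J/kcal ÷ 0.0283168 m³/ft³ = 2.52664×10⁷ J/m³
2.52664×10⁷ J/m³ ÷ 1000 J/kJ × 0.000946353 m³/qt = 23.9109 kJ/qt

23.9 kJ/qt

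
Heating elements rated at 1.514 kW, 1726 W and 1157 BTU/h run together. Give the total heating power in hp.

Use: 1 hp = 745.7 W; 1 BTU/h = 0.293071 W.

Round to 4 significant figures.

4.800 hp

1.514 kW × 1000 = 1514 W
1726 W (already W)
1157 BTU/h × 0.293071 = 339.083 W
Combined: 1514 + 1726 + 339.083 = 3579.08 W
In hp: 3579.08 / 745.7 = 4.79962 hp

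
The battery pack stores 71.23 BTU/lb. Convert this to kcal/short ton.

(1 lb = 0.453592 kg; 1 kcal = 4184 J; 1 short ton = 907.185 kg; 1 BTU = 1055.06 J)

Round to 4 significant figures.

71.23 BTU/lb × 1055.06 J/BTU ÷ 0.453592 kg/lb = 165682 J/kg
165682 J/kg ÷ 4184 J/kcal × 907.185 kg/short ton = 35923.6 kcal/short ton

3.592×10⁴ kcal/short ton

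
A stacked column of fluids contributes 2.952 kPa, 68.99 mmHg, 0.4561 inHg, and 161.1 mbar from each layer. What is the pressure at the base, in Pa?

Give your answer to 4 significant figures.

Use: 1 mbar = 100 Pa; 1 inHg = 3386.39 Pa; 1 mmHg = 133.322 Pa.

2.980×10⁴ Pa

2.952 kPa × 1000 = 2952 Pa
68.99 mmHg × 133.322 = 9197.88 Pa
0.4561 inHg × 3386.39 = 1544.53 Pa
161.1 mbar × 100 = 16110 Pa
Total: 2952 + 9197.88 + 1544.53 + 16110 = 29804.4 Pa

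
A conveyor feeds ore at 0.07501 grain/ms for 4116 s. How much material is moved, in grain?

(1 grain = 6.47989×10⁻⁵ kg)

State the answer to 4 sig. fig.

0.07501 grain/ms → 0.00486057 kg/s
m = ṁ × t = 0.00486057 × 4116 = 20.0061 kg
In grain: 20.0061 / 6.47989×10⁻⁵ = 308741 grain

3.087×10⁵ grain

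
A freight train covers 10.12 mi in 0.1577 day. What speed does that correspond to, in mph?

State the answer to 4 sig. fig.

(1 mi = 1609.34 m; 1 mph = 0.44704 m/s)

10.12 mi × 1609.34 → 16286.5 m
0.1577 day × 86400 → 13625.3 s
v = d / t = 16286.5 m / 13625.3 s = 1.19531 m/s
1.19531 m/s ÷ (0.44704 m/s/mph) = 2.67383 mph

2.674 mph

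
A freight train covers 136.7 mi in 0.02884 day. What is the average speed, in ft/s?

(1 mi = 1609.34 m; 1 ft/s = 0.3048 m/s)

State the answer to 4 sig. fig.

136.7 mi × 1609.34 = 219997 m
0.02884 day × 86400 = 2491.78 s
v = d / t = 219997 m / 2491.78 s = 88.2891 m/s
88.2891 m/s ÷ (0.3048 m/s/ft/s) = 289.662 ft/s

289.7 ft/s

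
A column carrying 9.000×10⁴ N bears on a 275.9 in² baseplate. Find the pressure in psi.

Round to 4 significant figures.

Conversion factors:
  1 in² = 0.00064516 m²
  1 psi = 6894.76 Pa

275.9 in² × 0.00064516 → 0.178 m²
P = F / A = 90000 N / 0.178 m² = 505618 Pa
505618 Pa ÷ (6894.76 Pa/psi) = 73.3337 psi

73.33 psi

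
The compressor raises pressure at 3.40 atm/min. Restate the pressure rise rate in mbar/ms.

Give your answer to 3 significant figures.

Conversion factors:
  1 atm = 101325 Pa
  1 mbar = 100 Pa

0.0574 mbar/ms

3.40 atm/min × 101325 Pa/atm ÷ 60 s/min = 5741.75 Pa/s
5741.75 Pa/s ÷ 100 Pa/mbar × 0.001 s/ms = 0.0574175 mbar/ms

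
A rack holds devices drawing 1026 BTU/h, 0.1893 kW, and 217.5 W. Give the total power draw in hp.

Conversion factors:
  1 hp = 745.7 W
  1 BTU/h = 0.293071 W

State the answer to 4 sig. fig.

1026 BTU/h × 0.293071 = 300.691 W
0.1893 kW × 1000 = 189.3 W
217.5 W (already W)
Total: 300.691 + 189.3 + 217.5 = 707.491 W
In hp: 707.491 / 745.7 = 0.948761 hp

0.9488 hp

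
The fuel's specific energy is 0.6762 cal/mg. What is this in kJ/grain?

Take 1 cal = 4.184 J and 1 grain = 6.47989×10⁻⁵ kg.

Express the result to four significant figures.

0.1833 kJ/grain

0.6762 cal/mg × 4.184 J/cal ÷ 10⁻⁶ kg/mg = 2.82922×10⁶ J/kg
2.82922×10⁶ J/kg ÷ 1000 J/kJ × 6.47989×10⁻⁵ kg/grain = 0.18333 kJ/grain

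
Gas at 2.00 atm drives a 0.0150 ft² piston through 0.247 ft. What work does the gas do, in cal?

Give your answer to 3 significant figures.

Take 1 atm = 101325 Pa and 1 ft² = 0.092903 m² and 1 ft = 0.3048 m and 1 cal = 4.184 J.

2.00 atm → 202650 Pa
0.0150 ft² → 0.00139354 m²
F = P × A = 202650 × 0.00139354 = 282.401 N
0.247 ft → 0.0752856 m
W = F × d = 282.401 × 0.0752856 = 21.2607 J
In cal: 21.2607 / 4.184 = 5.08143 cal

5.08 cal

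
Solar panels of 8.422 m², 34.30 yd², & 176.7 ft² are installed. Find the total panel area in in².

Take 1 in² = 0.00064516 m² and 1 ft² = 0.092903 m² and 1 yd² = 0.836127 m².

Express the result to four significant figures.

8.422 m² (already m²)
34.30 yd² × 0.836127 → 28.6792 m²
176.7 ft² × 0.092903 → 16.416 m²
Sum: 8.422 + 28.6792 + 16.416 = 53.5172 m²
In in²: 53.5172 / 0.00064516 = 82951.8 in²

8.295×10⁴ in²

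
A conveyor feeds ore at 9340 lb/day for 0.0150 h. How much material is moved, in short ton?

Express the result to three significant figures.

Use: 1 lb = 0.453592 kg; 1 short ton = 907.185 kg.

9340 lb/day → 0.0490341 kg/s
0.0150 h → 54 s
m = ṁ × t = 0.0490341 × 54 = 2.64784 kg
In short ton: 2.64784 / 907.185 = 0.00291874 short ton

0.00292 short ton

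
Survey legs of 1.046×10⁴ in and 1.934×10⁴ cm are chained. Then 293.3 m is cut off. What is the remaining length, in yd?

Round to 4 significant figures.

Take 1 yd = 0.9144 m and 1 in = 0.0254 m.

181.3 yd

1.046×10⁴ in × 0.0254 = 265.684 m
1.934×10⁴ cm × 0.01 = 193.4 m
293.3 m (already m)
Result: 265.684 + 193.4 − 293.3 = 165.784 m
In yd: 165.784 / 0.9144 = 181.304 yd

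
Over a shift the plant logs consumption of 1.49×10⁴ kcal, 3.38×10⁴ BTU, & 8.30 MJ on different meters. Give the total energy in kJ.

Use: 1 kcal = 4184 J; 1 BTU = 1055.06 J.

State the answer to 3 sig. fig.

1.49×10⁴ kcal × 4184 → 6.23416×10⁷ J
3.38×10⁴ BTU × 1055.06 → 3.5661×10⁷ J
8.30 MJ × 1000000 → 8.3×10⁶ J
Combined: 6.23416×10⁷ + 3.5661×10⁷ + 8.3×10⁶ = 1.06303×10⁸ J
In kJ: 1.06303×10⁸ / 1000 = 106303 kJ

1.06×10⁵ kJ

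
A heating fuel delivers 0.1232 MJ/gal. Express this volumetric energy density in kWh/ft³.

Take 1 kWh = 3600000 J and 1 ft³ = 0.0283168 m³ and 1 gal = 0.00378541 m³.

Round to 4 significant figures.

0.1232 MJ/gal × 1000000 J/MJ ÷ 0.00378541 m³/gal = 3.2546×10⁷ J/m³
3.2546×10⁷ J/m³ ÷ 3600000 J/kWh × 0.0283168 m³/ft³ = 0.256 kWh/ft³

0.2560 kWh/ft³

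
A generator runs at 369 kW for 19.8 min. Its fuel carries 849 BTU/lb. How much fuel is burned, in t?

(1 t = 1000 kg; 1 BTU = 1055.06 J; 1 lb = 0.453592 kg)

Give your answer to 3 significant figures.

369 kW → 369000 W
19.8 min → 1188 s
E = P × t = 369000 × 1188 = 4.38372×10⁸ J
849 BTU/lb → 1.97478×10⁶ J/kg
m = E / e_s = 4.38372×10⁸ / 1.97478×10⁶ = 221.985 kg
In t: 221.985 / 1000 = 0.221985 t

0.222 t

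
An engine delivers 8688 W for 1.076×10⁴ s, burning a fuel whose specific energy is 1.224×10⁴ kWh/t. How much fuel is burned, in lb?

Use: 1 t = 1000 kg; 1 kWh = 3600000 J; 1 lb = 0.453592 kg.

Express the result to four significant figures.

4.677 lb

E = P × t = 8688 × 10760 = 9.34829×10⁷ J
1.224×10⁴ kWh/t → 4.4064×10⁷ J/kg
m = E / e_s = 9.34829×10⁷ / 4.4064×10⁷ = 2.12153 kg
In lb: 2.12153 / 0.453592 = 4.67718 lb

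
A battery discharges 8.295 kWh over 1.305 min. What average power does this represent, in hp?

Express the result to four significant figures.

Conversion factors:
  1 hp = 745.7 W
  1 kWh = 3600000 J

511.4 hp

8.295 kWh × 3600000 = 2.9862×10⁷ J
1.305 min × 60 = 78.3 s
P = E / t = 2.9862×10⁷ J / 78.3 s = 381379 W
381379 W ÷ (745.7 W/hp) = 511.438 hp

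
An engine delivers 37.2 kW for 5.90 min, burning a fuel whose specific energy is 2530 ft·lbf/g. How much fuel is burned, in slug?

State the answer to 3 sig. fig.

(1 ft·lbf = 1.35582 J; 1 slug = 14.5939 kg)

0.263 slug

37.2 kW → 37200 W
5.90 min → 354 s
E = P × t = 37200 × 354 = 1.31688×10⁷ J
2530 ft·lbf/g → 3.43022×10⁶ J/kg
m = E / e_s = 1.31688×10⁷ / 3.43022×10⁶ = 3.83905 kg
In slug: 3.83905 / 14.5939 = 0.263059 slug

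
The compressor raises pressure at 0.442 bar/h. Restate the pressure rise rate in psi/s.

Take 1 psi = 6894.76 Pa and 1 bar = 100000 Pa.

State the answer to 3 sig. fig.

0.442 bar/h × 100000 Pa/bar ÷ 3600 s/h = 12.2778 Pa/s
12.2778 Pa/s ÷ 6894.76 Pa/psi = 0.00178074 psi/s

0.00178 psi/s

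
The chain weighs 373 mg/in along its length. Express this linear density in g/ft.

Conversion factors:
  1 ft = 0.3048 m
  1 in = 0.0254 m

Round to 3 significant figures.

373 mg/in × 10⁻⁶ kg/mg ÷ 0.0254 m/in = 0.014685 kg/m
0.014685 kg/m ÷ 0.001 kg/g × 0.3048 m/ft = 4.47599 g/ft

4.48 g/ft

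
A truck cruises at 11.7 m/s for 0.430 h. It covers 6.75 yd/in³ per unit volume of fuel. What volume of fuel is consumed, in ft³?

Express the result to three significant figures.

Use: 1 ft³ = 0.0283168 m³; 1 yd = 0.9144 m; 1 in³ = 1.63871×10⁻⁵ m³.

1.70 ft³

0.430 h → 1548 s
d = v × t = 11.7 × 1548 = 18111.6 m
6.75 yd/in³ → 376650 m/m³
V = d / (distance per unit fuel) = 18111.6 / 376650 = 0.048086 m³
In ft³: 0.048086 / 0.0283168 = 1.69814 ft³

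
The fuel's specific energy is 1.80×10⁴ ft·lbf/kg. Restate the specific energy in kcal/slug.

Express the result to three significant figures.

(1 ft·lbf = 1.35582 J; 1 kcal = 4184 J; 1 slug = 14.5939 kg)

85.1 kcal/slug

1.80×10⁴ ft·lbf/kg × 1.35582 J/ft·lbf = 24404.8 J/kg
24404.8 J/kg ÷ 4184 J/kcal × 14.5939 kg/slug = 85.1246 kcal/slug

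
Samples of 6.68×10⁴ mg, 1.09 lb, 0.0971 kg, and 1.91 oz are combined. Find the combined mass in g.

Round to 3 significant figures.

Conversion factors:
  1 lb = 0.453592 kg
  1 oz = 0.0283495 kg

712 g

6.68×10⁴ mg × 10⁻⁶ = 0.0668 kg
1.09 lb × 0.453592 = 0.494415 kg
0.0971 kg (already kg)
1.91 oz × 0.0283495 = 0.0541475 kg
Combined: 0.0668 + 0.494415 + 0.0971 + 0.0541475 = 0.712462 kg
In g: 0.712462 / 0.001 = 712.462 g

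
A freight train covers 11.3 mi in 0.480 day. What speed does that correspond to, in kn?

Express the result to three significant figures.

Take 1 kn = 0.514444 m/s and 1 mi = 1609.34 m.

11.3 mi × 1609.34 → 18185.5 m
0.480 day × 86400 → 41472 s
v = d / t = 18185.5 m / 41472 s = 0.438501 m/s
0.438501 m/s ÷ (0.514444 m/s/kn) = 0.852378 kn

0.852 kn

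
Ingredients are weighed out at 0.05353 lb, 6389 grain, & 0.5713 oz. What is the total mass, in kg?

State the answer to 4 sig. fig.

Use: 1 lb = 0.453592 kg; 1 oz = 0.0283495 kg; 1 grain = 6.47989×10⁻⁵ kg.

0.05353 lb × 0.453592 = 0.0242808 kg
6389 grain × 6.47989×10⁻⁵ = 0.414 kg
0.5713 oz × 0.0283495 = 0.0161961 kg
Sum: 0.0242808 + 0.414 + 0.0161961 = 0.454477 kg

0.4545 kg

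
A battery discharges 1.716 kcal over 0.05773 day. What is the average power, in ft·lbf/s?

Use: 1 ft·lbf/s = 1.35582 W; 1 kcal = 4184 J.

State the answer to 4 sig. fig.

1.716 kcal × 4184 → 7179.74 J
0.05773 day × 86400 → 4987.87 s
P = E / t = 7179.74 J / 4987.87 s = 1.43944 W
1.43944 W ÷ (1.35582 W/ft·lbf/s) = 1.06167 ft·lbf/s

1.062 ft·lbf/s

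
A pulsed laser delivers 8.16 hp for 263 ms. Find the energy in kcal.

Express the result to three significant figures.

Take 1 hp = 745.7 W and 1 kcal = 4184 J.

8.16 hp × 745.7 = 6084.91 W
263 ms × 0.001 = 0.263 s
E = P × t = 6084.91 W × 0.263 s = 1600.33 J
1600.33 J ÷ (4184 J/kcal) = 0.382488 kcal

0.382 kcal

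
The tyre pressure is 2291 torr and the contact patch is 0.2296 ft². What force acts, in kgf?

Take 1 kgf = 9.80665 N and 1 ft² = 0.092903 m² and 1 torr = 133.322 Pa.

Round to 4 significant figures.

664.4 kgf

2291 torr × 133.322 → 305441 Pa
0.2296 ft² × 0.092903 → 0.0213305 m²
F = P × A = 305441 Pa × 0.0213305 m² = 6515.21 N
6515.21 N ÷ (9.80665 N/kgf) = 664.367 kgf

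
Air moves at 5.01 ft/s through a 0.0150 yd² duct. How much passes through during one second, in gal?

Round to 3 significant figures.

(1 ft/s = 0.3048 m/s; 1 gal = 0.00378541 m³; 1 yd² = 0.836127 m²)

5.01 ft/s × 0.3048 = 1.52705 m/s
0.0150 yd² × 0.836127 = 0.0125419 m²
V = v × A × t = 1.52705 m/s × 0.0125419 m² × 1 s = 0.0191521 m³
0.0191521 m³ ÷ (0.00378541 m³/gal) = 5.05945 gal

5.06 gal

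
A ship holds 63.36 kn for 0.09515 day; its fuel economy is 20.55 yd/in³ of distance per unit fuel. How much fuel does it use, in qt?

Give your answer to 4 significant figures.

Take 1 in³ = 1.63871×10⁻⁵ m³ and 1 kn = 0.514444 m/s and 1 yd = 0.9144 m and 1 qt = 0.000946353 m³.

246.9 qt

63.36 kn → 32.5952 m/s
0.09515 day → 8220.96 s
d = v × t = 32.5952 × 8220.96 = 267964 m
20.55 yd/in³ → 1.14669×10⁶ m/m³
V = d / (distance per unit fuel) = 267964 / 1.14669×10⁶ = 0.233685 m³
In qt: 0.233685 / 0.000946353 = 246.932 qt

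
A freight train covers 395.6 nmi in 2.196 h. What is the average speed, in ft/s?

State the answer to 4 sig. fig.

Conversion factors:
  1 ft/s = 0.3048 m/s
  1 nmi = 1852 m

395.6 nmi × 1852 → 732651 m
2.196 h × 3600 → 7905.6 s
v = d / t = 732651 m / 7905.6 s = 92.6749 m/s
92.6749 m/s ÷ (0.3048 m/s/ft/s) = 304.052 ft/s

304.1 ft/s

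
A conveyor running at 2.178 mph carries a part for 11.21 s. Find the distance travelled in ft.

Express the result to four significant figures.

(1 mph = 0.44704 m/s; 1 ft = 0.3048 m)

2.178 mph × 0.44704 → 0.973653 m/s
d = v × t = 0.973653 m/s × 11.21 s = 10.9147 m
10.9147 m ÷ (0.3048 m/ft) = 35.8094 ft

35.81 ft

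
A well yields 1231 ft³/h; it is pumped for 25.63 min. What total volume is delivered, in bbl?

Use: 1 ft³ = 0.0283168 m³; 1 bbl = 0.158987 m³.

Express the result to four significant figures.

1231 ft³/h → 0.00968277 m³/s
25.63 min → 1537.8 s
V = Q × t = 0.00968277 × 1537.8 = 14.8902 m³
In bbl: 14.8902 / 0.158987 = 93.6567 bbl

93.66 bbl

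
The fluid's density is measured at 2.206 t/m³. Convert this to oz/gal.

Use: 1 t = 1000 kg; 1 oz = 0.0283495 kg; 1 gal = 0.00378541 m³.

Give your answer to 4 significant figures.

2.206 t/m³ × 1000 kg/t = 2206 kg/m³
2206 kg/m³ ÷ 0.0283495 kg/oz × 0.00378541 m³/gal = 294.559 oz/gal

294.6 oz/gal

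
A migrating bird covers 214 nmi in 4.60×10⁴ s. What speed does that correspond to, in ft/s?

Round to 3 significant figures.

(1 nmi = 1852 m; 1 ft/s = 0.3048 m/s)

214 nmi × 1852 = 396328 m
v = d / t = 396328 m / 46000 s = 8.61583 m/s
8.61583 m/s ÷ (0.3048 m/s/ft/s) = 28.2672 ft/s

28.3 ft/s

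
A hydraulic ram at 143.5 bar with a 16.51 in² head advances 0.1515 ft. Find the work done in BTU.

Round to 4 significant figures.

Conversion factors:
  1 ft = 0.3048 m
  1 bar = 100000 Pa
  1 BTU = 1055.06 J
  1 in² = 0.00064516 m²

6.690 BTU

143.5 bar → 1.435×10⁷ Pa
16.51 in² → 0.0106516 m²
F = P × A = 1.435×10⁷ × 0.0106516 = 152850 N
0.1515 ft → 0.0461772 m
W = F × d = 152850 × 0.0461772 = 7058.19 J
In BTU: 7058.19 / 1055.06 = 6.68985 BTU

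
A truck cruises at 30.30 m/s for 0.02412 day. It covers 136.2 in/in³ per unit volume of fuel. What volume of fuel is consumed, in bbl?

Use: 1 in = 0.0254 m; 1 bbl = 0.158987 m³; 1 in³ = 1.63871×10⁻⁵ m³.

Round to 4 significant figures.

1.881 bbl

0.02412 day → 2083.97 s
d = v × t = 30.3 × 2083.97 = 63144.3 m
136.2 in/in³ → 211110 m/m³
V = d / (distance per unit fuel) = 63144.3 / 211110 = 0.299106 m³
In bbl: 0.299106 / 0.158987 = 1.88132 bbl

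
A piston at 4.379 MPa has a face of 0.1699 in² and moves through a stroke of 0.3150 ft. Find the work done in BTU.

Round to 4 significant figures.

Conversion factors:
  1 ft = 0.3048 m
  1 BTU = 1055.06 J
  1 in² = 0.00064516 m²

4.379 MPa → 4.379×10⁶ Pa
0.1699 in² → 1.09613×10⁻⁴ m²
F = P × A = 4.379×10⁶ × 1.09613×10⁻⁴ = 479.995 N
0.3150 ft → 0.096012 m
W = F × d = 479.995 × 0.096012 = 46.0853 J
In BTU: 46.0853 / 1055.06 = 0.0436803 BTU

0.04368 BTU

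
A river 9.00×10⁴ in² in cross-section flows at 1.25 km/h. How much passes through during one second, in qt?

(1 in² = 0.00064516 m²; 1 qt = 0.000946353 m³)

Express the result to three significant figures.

2.13×10⁴ qt

1.25 km/h × (1/3.6) → 0.347222 m/s
9.00×10⁴ in² × 0.00064516 → 58.0644 m²
V = v × A × t = 0.347222 m/s × 58.0644 m² × 1 s = 20.1612 m³
20.1612 m³ ÷ (0.000946353 m³/qt) = 21304.1 qt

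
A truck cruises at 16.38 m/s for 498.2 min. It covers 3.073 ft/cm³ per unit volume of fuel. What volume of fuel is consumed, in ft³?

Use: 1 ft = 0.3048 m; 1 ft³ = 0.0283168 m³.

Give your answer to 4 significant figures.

18.46 ft³

498.2 min → 29892 s
d = v × t = 16.38 × 29892 = 489631 m
3.073 ft/cm³ → 936650 m/m³
V = d / (distance per unit fuel) = 489631 / 936650 = 0.522747 m³
In ft³: 0.522747 / 0.0283168 = 18.4607 ft³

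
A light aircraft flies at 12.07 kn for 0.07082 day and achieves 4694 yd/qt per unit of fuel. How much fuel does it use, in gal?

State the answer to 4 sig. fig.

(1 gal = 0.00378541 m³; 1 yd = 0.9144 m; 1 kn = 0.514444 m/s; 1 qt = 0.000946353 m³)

2.213 gal

12.07 kn → 6.20934 m/s
0.07082 day → 6118.85 s
d = v × t = 6.20934 × 6118.85 = 37994 m
4694 yd/qt → 4.53551×10⁶ m/m³
V = d / (distance per unit fuel) = 37994 / 4.53551×10⁶ = 0.00837701 m³
In gal: 0.00837701 / 0.00378541 = 2.21297 gal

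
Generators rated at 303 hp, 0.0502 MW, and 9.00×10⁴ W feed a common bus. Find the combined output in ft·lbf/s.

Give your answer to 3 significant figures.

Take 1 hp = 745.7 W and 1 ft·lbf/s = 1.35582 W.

2.70×10⁵ ft·lbf/s

303 hp × 745.7 → 225947 W
0.0502 MW × 1000000 → 50200 W
9.00×10⁴ W (already W)
Total: 225947 + 50200 + 90000 = 366147 W
In ft·lbf/s: 366147 / 1.35582 = 270056 ft·lbf/s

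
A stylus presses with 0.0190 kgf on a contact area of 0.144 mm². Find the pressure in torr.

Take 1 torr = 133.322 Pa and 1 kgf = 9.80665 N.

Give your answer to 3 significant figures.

9710 torr

0.0190 kgf × 9.80665 → 0.186326 N
0.144 mm² × 10⁻⁶ → 1.44×10⁻⁷ m²
P = F / A = 0.186326 N / 1.44×10⁻⁷ m² = 1.29393×10⁶ Pa
1.29393×10⁶ Pa ÷ (133.322 Pa/torr) = 9705.3 torr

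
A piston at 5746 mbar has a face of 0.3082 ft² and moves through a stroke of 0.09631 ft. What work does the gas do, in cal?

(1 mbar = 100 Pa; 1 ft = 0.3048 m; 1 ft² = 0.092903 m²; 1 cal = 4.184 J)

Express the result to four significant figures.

115.4 cal

5746 mbar → 574600 Pa
0.3082 ft² → 0.0286327 m²
F = P × A = 574600 × 0.0286327 = 16452.3 N
0.09631 ft → 0.0293553 m
W = F × d = 16452.3 × 0.0293553 = 482.962 J
In cal: 482.962 / 4.184 = 115.431 cal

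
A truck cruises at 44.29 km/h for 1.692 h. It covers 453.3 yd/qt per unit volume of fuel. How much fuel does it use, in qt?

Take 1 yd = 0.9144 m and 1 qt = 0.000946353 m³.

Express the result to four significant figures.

44.29 km/h → 12.3028 m/s
1.692 h → 6091.2 s
d = v × t = 12.3028 × 6091.2 = 74938.8 m
453.3 yd/qt → 437995 m/m³
V = d / (distance per unit fuel) = 74938.8 / 437995 = 0.171095 m³
In qt: 0.171095 / 0.000946353 = 180.794 qt

180.8 qt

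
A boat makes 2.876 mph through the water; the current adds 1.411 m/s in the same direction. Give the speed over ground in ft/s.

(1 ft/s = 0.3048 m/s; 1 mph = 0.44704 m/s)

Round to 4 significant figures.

8.847 ft/s

2.876 mph × 0.44704 → 1.28569 m/s
1.411 m/s (already m/s)
Total: 1.28569 + 1.411 = 2.69669 m/s
In ft/s: 2.69669 / 0.3048 = 8.84741 ft/s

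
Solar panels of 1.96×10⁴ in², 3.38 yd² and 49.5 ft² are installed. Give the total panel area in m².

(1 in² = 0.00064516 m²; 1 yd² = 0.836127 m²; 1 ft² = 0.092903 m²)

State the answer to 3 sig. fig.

20.1 m²

1.96×10⁴ in² × 0.00064516 = 12.6451 m²
3.38 yd² × 0.836127 = 2.82611 m²
49.5 ft² × 0.092903 = 4.5987 m²
Total: 12.6451 + 2.82611 + 4.5987 = 20.0699 m²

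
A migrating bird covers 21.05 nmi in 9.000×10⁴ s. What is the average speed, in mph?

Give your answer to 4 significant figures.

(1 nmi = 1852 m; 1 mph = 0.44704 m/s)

0.9690 mph

21.05 nmi × 1852 = 38984.6 m
v = d / t = 38984.6 m / 90000 s = 0.433162 m/s
0.433162 m/s ÷ (0.44704 m/s/mph) = 0.968956 mph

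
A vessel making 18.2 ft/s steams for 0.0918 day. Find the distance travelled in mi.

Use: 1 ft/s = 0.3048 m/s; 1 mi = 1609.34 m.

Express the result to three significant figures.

18.2 ft/s × 0.3048 → 5.54736 m/s
0.0918 day × 86400 → 7931.52 s
d = v × t = 5.54736 m/s × 7931.52 s = 43999 m
43999 m ÷ (1609.34 m/mi) = 27.3398 mi

27.3 mi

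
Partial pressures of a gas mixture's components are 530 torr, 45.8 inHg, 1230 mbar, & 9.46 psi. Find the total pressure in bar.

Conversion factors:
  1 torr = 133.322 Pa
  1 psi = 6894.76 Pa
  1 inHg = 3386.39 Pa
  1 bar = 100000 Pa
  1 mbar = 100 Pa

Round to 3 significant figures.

4.14 bar

530 torr × 133.322 → 70660.7 Pa
45.8 inHg × 3386.39 → 155097 Pa
1230 mbar × 100 → 123000 Pa
9.46 psi × 6894.76 → 65224.4 Pa
Combined: 70660.7 + 155097 + 123000 + 65224.4 = 413982 Pa
In bar: 413982 / 100000 = 4.13982 bar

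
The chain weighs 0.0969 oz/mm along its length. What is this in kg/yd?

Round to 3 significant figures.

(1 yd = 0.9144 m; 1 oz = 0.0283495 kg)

2.51 kg/yd

0.0969 oz/mm × 0.0283495 kg/oz ÷ 0.001 m/mm = 2.74707 kg/m
2.74707 kg/m × 0.9144 m/yd = 2.51192 kg/yd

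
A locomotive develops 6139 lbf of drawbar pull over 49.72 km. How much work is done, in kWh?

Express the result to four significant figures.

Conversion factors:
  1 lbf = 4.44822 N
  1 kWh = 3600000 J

377.1 kWh

6139 lbf × 4.44822 = 27307.6 N
49.72 km × 1000 = 49720 m
W = F × d = 27307.6 N × 49720 m = 1.35773×10⁹ J
1.35773×10⁹ J ÷ (3600000 J/kWh) = 377.147 kWh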